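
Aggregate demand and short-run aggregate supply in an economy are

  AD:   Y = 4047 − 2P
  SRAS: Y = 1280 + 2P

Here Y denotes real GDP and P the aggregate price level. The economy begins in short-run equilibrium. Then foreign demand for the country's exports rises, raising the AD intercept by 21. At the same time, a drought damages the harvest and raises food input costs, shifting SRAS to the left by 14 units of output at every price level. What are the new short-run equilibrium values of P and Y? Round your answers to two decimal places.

P = 700.50, Y = 2667.00

After both shocks: AD is Y = 4068 − 2P and SRAS is Y = 1266 + 2P.
Setting them equal: 2802 = 4P, so P = 700.50.
Substituting into AD, Y = 2667.00.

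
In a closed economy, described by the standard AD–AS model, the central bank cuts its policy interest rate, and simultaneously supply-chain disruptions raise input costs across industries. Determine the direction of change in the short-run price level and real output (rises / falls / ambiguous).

Price level: rises; output: ambiguous

The first event is a positive demand shock: AD shifts right, which by itself pushes P up and Y up.
The second is an adverse supply shock: SRAS shifts left, which by itself pushes P up and Y down.
Both shocks push P up, so P rises. The two shocks push Y in opposite directions, so the effect on Y is ambiguous.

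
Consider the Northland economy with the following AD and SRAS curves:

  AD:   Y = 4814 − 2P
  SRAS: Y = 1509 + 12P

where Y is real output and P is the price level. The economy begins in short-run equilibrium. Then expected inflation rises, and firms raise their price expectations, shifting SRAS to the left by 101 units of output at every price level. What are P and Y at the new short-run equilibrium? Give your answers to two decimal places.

P = 243.29, Y = 4327.43

This is a negative supply shock: SRAS shifts left.
New SRAS: Y = 1408 + 12P.
Set AD = SRAS: 4814 − 2P = 1408 + 12P, so 3406 = 14P and P = 243.29.
Substituting into AD, Y = 4327.43.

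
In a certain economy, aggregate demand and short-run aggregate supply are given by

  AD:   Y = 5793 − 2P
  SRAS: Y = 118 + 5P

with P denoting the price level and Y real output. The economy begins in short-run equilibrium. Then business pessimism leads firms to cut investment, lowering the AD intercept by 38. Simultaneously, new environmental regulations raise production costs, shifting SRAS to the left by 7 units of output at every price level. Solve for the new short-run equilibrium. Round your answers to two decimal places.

P = 806.29, Y = 4142.43

After both shocks: AD is Y = 5755 − 2P and SRAS is Y = 111 + 5P.
Setting them equal: 5644 = 7P, so P = 806.29.
Substituting into AD, Y = 4142.43.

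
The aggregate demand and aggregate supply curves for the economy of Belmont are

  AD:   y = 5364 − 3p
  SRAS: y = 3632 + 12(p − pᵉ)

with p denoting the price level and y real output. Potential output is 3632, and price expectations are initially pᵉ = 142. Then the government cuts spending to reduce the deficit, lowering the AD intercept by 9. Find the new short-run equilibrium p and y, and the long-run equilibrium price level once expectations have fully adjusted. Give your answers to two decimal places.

Short run: p = 228.47, y = 4669.60. Long run: p = 574.33.

AD shifts left: new AD is y = 5355 − 3p. With pᵉ = 142, SRAS is y = 1928 + 12p.
Short run: 5355 − 3p = 1928 + 12p gives 3427 = 15p, so p = 228.47 and y = 5355 − 3p = 4669.60.
y = 4669.60 is above potential 3632; expectations adjust and SRAS shifts left until y = 3632.
Long run: on the new AD curve, 3632 = 5355 − 3p gives p = 574.33.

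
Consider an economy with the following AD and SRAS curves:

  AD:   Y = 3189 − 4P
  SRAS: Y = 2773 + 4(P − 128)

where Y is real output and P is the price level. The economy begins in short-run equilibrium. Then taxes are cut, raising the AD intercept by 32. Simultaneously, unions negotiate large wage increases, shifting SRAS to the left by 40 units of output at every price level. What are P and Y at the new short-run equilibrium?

After both shocks: AD is Y = 3221 − 4P and SRAS is Y = 2221 + 4P.
Setting them equal: 1000 = 8P, so P = 125.
Y = 3221 − 4·125 = 2721.

P = 125, Y = 2721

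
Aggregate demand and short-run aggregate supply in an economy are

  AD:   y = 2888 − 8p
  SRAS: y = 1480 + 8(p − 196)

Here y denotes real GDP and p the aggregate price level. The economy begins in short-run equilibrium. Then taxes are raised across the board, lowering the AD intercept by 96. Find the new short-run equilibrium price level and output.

This is a negative demand shock: AD shifts left.
New AD: y = 2792 − 8p.
SRAS can be written y = 8p − 88.
Set AD = SRAS: 2792 − 8p = 8p − 88, so 2880 = 16p and p = 180.
y = 2792 − 8·180 = 1352.

p = 180, y = 1352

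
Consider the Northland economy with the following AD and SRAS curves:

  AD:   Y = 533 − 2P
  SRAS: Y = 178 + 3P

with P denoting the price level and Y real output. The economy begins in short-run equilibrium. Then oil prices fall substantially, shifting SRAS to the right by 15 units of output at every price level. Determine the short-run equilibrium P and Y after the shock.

P = 68, Y = 397

This is a positive supply shock: SRAS shifts right.
New SRAS: Y = 193 + 3P.
Set AD = SRAS: 533 − 2P = 193 + 3P, so 340 = 5P and P = 68.
Y = 533 − 2·68 = 397.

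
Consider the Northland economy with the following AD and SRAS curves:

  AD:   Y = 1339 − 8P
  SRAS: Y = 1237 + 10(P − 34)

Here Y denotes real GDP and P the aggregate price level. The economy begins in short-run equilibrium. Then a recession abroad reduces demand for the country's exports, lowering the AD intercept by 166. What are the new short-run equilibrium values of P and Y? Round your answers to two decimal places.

This is a negative demand shock: AD shifts left.
New AD: Y = 1173 − 8P.
SRAS can be written Y = 897 + 10P.
Set AD = SRAS: 1173 − 8P = 897 + 10P, so 276 = 18P and P = 15.33.
Substituting into AD, Y = 1050.33.

P = 15.33, Y = 1050.33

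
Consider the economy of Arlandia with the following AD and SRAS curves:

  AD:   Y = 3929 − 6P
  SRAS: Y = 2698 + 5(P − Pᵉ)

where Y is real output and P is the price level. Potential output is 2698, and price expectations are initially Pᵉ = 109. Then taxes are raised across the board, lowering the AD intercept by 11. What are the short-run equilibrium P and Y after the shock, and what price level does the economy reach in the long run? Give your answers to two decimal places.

AD shifts left: new AD is Y = 3918 − 6P. With Pᵉ = 109, SRAS is Y = 2153 + 5P.
Short run: 3918 − 6P = 2153 + 5P gives 1765 = 11P, so P = 160.45 and Y = 3918 − 6P = 2955.27.
Y = 2955.27 is above potential 2698; expectations adjust and SRAS shifts left until Y = 2698.
Long run: on the new AD curve, 2698 = 3918 − 6P gives P = 203.33.

Short run: P = 160.45, Y = 2955.27. Long run: P = 203.33.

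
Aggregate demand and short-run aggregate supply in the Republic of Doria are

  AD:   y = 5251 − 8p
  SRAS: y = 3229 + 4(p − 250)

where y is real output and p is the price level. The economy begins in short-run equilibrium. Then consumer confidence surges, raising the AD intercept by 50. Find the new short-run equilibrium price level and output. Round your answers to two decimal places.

p = 256.00, y = 3253.00

This is a positive demand shock: AD shifts right.
New AD: y = 5301 − 8p.
SRAS can be written y = 2229 + 4p.
Set AD = SRAS: 5301 − 8p = 2229 + 4p, so 3072 = 12p and p = 256.00.
Substituting into AD, y = 3253.00.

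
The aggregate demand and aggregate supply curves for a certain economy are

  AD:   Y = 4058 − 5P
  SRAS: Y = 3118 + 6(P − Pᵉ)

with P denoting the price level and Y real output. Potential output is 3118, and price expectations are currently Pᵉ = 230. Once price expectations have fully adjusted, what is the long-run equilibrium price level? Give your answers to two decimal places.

Short run: with Pᵉ = 230, SRAS is Y = 1738 + 6P. Setting AD = SRAS gives 2320 = 11P, so P = 210.91 and Y = 4058 − 5P = 3003.45.
Output 3003.45 is below potential 3118, so over time expected prices fall and SRAS shifts right until Y returns to 3118.
Long run: Y = 3118 on the AD curve gives 3118 = 4058 − 5P, so P = 188.00.

Long-run P = 188.00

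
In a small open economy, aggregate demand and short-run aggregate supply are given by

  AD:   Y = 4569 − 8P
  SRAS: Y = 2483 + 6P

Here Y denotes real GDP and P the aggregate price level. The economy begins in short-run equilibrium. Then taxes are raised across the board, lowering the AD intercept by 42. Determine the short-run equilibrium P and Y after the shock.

This is a negative demand shock: AD shifts left.
New AD: Y = 4527 − 8P.
Set AD = SRAS: 4527 − 8P = 2483 + 6P, so 2044 = 14P and P = 146.
Y = 4527 − 8·146 = 3359.

P = 146, Y = 3359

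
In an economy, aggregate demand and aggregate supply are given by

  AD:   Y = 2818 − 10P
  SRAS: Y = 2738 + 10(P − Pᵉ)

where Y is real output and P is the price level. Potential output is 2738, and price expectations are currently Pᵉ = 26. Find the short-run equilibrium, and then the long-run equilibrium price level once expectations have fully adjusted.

Short run: P = 17, Y = 2648. Long run: P = 8.

Short run: with Pᵉ = 26, SRAS is Y = 2478 + 10P. Setting AD = SRAS gives 340 = 20P, so P = 17 and Y = 2818 − 10·17 = 2648.
Output 2648 is below potential 2738, so over time expected prices fall and SRAS shifts right until Y returns to 2738.
Long run: Y = 2738 on the AD curve gives 2738 = 2818 − 10P, so P = 8.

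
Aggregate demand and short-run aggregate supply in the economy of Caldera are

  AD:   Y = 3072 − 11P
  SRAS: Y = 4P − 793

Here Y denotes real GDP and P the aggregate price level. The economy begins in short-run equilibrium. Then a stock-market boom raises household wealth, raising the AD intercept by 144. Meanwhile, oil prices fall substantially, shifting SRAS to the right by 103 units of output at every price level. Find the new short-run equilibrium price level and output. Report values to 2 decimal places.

After both shocks: AD is Y = 3216 − 11P and SRAS is Y = 4P − 690.
Setting them equal: 3906 = 15P, so P = 260.40.
Substituting into AD, Y = 351.60.

P = 260.40, Y = 351.60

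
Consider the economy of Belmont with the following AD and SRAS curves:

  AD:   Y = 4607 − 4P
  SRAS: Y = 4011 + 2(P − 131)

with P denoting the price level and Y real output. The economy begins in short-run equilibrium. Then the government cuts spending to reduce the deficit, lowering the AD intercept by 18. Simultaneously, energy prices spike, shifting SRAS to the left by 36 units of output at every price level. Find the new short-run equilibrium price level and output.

P = 146, Y = 4005

After both shocks: AD is Y = 4589 − 4P and SRAS is Y = 3713 + 2P.
Setting them equal: 876 = 6P, so P = 146.
Y = 4589 − 4·146 = 4005.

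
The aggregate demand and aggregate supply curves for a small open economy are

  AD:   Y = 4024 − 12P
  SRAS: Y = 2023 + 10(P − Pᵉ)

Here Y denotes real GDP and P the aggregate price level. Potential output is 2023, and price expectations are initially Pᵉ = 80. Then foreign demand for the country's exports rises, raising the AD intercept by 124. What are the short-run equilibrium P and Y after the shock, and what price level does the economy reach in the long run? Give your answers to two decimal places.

AD shifts right: new AD is Y = 4148 − 12P. With Pᵉ = 80, SRAS is Y = 1223 + 10P.
Short run: 4148 − 12P = 1223 + 10P gives 2925 = 22P, so P = 132.95 and Y = 4148 − 12P = 2552.55.
Y = 2552.55 is above potential 2023; expectations adjust and SRAS shifts left until Y = 2023.
Long run: on the new AD curve, 2023 = 4148 − 12P gives P = 177.08.

Short run: P = 132.95, Y = 2552.55. Long run: P = 177.08.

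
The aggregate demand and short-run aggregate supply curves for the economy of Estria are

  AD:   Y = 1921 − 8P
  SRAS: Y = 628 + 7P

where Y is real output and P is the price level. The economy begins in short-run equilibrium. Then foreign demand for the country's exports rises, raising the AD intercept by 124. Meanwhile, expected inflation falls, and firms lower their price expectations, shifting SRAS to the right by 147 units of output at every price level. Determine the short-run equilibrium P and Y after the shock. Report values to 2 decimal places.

P = 84.67, Y = 1367.67

After both shocks: AD is Y = 2045 − 8P and SRAS is Y = 775 + 7P.
Setting them equal: 1270 = 15P, so P = 84.67.
Substituting into AD, Y = 1367.67.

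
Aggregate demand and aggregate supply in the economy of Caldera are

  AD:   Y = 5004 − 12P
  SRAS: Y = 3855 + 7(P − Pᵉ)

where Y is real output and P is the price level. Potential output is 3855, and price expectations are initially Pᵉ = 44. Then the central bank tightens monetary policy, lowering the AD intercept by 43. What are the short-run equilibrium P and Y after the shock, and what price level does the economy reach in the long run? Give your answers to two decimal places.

Short run: P = 74.42, Y = 4067.95. Long run: P = 92.17.

AD shifts left: new AD is Y = 4961 − 12P. With Pᵉ = 44, SRAS is Y = 3547 + 7P.
Short run: 4961 − 12P = 3547 + 7P gives 1414 = 19P, so P = 74.42 and Y = 4961 − 12P = 4067.95.
Y = 4067.95 is above potential 3855; expectations adjust and SRAS shifts left until Y = 3855.
Long run: on the new AD curve, 3855 = 4961 − 12P gives P = 92.17.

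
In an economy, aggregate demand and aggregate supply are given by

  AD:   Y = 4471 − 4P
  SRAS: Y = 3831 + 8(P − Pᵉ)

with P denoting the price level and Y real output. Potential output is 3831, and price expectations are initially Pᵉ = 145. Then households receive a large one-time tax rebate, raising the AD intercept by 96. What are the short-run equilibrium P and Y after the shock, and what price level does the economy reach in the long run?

Short run: P = 158, Y = 3935. Long run: P = 184.

AD shifts right: new AD is Y = 4567 − 4P. With Pᵉ = 145, SRAS is Y = 2671 + 8P.
Short run: 4567 − 4P = 2671 + 8P gives 1896 = 12P, so P = 158 and Y = 4567 − 4·158 = 3935.
Y = 3935 is above potential 3831; expectations adjust and SRAS shifts left until Y = 3831.
Long run: on the new AD curve, 3831 = 4567 − 4P gives P = 184.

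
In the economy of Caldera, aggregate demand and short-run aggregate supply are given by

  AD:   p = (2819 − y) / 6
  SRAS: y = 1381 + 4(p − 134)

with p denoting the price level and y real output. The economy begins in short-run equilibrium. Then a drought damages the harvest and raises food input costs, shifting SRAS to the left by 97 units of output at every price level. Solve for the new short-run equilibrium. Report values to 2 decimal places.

p = 207.10, y = 1576.40

This is a negative supply shock: SRAS shifts left.
New SRAS: y = 748 + 4p.
Set AD = SRAS: 2819 − 6p = 748 + 4p, so 2071 = 10p and p = 207.10.
Substituting into AD, y = 1576.40.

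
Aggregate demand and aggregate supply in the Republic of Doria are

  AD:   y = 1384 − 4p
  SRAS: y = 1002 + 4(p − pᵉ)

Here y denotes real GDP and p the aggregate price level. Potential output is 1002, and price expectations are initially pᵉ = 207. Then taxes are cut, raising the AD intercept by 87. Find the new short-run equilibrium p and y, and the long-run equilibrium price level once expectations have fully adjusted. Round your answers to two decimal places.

AD shifts right: new AD is y = 1471 − 4p. With pᵉ = 207, SRAS is y = 174 + 4p.
Short run: 1471 − 4p = 174 + 4p gives 1297 = 8p, so p = 162.13 and y = 1471 − 4p = 822.50.
y = 822.50 is below potential 1002; expectations adjust and SRAS shifts right until y = 1002.
Long run: on the new AD curve, 1002 = 1471 − 4p gives p = 117.25.

Short run: p = 162.13, y = 822.50. Long run: p = 117.25.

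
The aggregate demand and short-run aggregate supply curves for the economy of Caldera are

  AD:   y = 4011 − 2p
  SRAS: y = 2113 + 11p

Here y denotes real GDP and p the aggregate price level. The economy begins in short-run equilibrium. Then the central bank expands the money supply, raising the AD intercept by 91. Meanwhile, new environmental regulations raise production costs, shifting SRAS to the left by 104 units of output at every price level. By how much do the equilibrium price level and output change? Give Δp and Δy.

After both shocks: AD is y = 4102 − 2p and SRAS is y = 2009 + 11p.
Setting them equal: 2093 = 13p, so p = 161.
y = 4102 − 2·161 = 3780.
Initially p = 146, y = 3719, so Δp = +15 and Δy = +61.

Δp = +15, Δy = +61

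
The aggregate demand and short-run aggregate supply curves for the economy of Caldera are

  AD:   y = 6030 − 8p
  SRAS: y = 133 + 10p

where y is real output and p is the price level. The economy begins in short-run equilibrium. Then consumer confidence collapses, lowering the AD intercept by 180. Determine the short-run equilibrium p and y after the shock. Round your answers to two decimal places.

This is a negative demand shock: AD shifts left.
New AD: y = 5850 − 8p.
Set AD = SRAS: 5850 − 8p = 133 + 10p, so 5717 = 18p and p = 317.61.
Substituting into AD, y = 3309.11.

p = 317.61, y = 3309.11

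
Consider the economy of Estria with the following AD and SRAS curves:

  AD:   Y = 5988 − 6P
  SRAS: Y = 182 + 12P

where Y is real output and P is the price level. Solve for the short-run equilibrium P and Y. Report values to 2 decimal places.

Set AD = SRAS: 5988 − 6P = 182 + 12P, so 5806 = 18P and P = 322.56.
Substituting into AD, Y = 5988 − 6P = 4052.67.

P = 322.56, Y = 4052.67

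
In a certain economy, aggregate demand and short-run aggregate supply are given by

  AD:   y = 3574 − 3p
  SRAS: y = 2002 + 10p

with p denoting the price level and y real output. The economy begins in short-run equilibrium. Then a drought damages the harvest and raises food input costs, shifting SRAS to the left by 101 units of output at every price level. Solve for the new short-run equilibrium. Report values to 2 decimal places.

This is a negative supply shock: SRAS shifts left.
New SRAS: y = 1901 + 10p.
Set AD = SRAS: 3574 − 3p = 1901 + 10p, so 1673 = 13p and p = 128.69.
Substituting into AD, y = 3187.92.

p = 128.69, y = 3187.92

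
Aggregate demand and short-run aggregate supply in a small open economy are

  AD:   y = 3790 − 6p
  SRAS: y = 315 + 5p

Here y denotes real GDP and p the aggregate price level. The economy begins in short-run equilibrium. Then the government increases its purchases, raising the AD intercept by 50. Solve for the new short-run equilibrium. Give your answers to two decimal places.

This is a positive demand shock: AD shifts right.
New AD: y = 3840 − 6p.
Set AD = SRAS: 3840 − 6p = 315 + 5p, so 3525 = 11p and p = 320.45.
Substituting into AD, y = 1917.27.

p = 320.45, y = 1917.27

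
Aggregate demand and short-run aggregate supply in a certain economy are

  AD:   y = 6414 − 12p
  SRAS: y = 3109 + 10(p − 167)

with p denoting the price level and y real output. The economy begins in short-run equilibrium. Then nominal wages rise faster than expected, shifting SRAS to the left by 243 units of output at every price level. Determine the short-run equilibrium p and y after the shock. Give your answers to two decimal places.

This is a negative supply shock: SRAS shifts left.
New SRAS: y = 1196 + 10p.
Set AD = SRAS: 6414 − 12p = 1196 + 10p, so 5218 = 22p and p = 237.18.
Substituting into AD, y = 3567.82.

p = 237.18, y = 3567.82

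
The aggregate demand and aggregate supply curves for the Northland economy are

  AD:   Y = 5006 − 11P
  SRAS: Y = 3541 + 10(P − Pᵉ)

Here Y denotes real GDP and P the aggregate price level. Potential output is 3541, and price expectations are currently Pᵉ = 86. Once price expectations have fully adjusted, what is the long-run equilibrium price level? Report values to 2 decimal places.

Short run: with Pᵉ = 86, SRAS is Y = 2681 + 10P. Setting AD = SRAS gives 2325 = 21P, so P = 110.71 and Y = 5006 − 11P = 3788.14.
Output 3788.14 is above potential 3541, so over time expected prices rise and SRAS shifts left until Y returns to 3541.
Long run: Y = 3541 on the AD curve gives 3541 = 5006 − 11P, so P = 133.18.

Long-run P = 133.18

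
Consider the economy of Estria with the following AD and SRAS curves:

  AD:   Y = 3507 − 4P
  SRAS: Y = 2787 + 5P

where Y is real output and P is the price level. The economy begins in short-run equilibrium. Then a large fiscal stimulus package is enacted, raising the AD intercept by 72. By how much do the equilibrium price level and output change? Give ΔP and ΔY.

ΔP = +8, ΔY = +40

This is a positive demand shock: AD shifts right.
New AD: Y = 3579 − 4P.
Set AD = SRAS: 3579 − 4P = 2787 + 5P, so 792 = 9P and P = 88.
Y = 3579 − 4·88 = 3227.
Initially P = 80, Y = 3187, so ΔP = +8 and ΔY = +40.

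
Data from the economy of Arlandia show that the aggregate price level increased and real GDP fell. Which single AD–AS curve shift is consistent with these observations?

SRAS shifted left

P rose and Y fell. An AD shift moves P and Y in the same direction; an SRAS shift moves them in opposite directions.
Here P and Y moved in opposite directions, so the SRAS curve shifted.
Since Y fell, SRAS shifted left.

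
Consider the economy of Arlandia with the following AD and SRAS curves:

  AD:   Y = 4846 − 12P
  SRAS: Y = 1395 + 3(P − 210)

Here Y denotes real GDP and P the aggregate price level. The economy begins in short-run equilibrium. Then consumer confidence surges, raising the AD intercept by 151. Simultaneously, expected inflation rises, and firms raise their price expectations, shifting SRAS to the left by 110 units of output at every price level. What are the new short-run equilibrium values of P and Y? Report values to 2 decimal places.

P = 289.47, Y = 1523.40

After both shocks: AD is Y = 4997 − 12P and SRAS is Y = 655 + 3P.
Setting them equal: 4342 = 15P, so P = 289.47.
Substituting into AD, Y = 1523.40.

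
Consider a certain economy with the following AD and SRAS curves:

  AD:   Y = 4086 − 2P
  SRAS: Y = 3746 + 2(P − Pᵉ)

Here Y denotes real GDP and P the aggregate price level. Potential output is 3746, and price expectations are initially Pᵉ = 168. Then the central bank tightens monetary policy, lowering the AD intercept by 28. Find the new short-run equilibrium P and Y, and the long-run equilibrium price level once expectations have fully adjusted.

Short run: P = 162, Y = 3734. Long run: P = 156.

AD shifts left: new AD is Y = 4058 − 2P. With Pᵉ = 168, SRAS is Y = 3410 + 2P.
Short run: 4058 − 2P = 3410 + 2P gives 648 = 4P, so P = 162 and Y = 4058 − 2·162 = 3734.
Y = 3734 is below potential 3746; expectations adjust and SRAS shifts right until Y = 3746.
Long run: on the new AD curve, 3746 = 4058 − 2P gives P = 156.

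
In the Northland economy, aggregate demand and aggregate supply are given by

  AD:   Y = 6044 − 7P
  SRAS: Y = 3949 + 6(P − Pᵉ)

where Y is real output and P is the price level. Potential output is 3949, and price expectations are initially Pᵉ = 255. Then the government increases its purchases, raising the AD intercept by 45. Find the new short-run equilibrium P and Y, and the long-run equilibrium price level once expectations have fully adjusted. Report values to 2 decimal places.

AD shifts right: new AD is Y = 6089 − 7P. With Pᵉ = 255, SRAS is Y = 2419 + 6P.
Short run: 6089 − 7P = 2419 + 6P gives 3670 = 13P, so P = 282.31 and Y = 6089 − 7P = 4112.85.
Y = 4112.85 is above potential 3949; expectations adjust and SRAS shifts left until Y = 3949.
Long run: on the new AD curve, 3949 = 6089 − 7P gives P = 305.71.

Short run: P = 282.31, Y = 4112.85. Long run: P = 305.71.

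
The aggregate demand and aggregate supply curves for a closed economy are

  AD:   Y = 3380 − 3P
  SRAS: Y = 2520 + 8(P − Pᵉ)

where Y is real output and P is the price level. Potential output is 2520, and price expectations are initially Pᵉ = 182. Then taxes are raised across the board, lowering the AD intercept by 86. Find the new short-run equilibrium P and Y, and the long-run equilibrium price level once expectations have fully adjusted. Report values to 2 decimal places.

AD shifts left: new AD is Y = 3294 − 3P. With Pᵉ = 182, SRAS is Y = 1064 + 8P.
Short run: 3294 − 3P = 1064 + 8P gives 2230 = 11P, so P = 202.73 and Y = 3294 − 3P = 2685.82.
Y = 2685.82 is above potential 2520; expectations adjust and SRAS shifts left until Y = 2520.
Long run: on the new AD curve, 2520 = 3294 − 3P gives P = 258.00.

Short run: P = 202.73, Y = 2685.82. Long run: P = 258.00.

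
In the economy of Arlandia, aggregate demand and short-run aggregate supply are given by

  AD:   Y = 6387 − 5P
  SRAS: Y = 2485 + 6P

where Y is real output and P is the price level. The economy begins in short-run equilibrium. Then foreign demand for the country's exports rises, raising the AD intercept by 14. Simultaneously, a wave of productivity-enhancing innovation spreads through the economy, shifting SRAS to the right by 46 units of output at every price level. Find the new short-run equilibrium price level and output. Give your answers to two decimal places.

P = 351.82, Y = 4641.91

After both shocks: AD is Y = 6401 − 5P and SRAS is Y = 2531 + 6P.
Setting them equal: 3870 = 11P, so P = 351.82.
Substituting into AD, Y = 4641.91.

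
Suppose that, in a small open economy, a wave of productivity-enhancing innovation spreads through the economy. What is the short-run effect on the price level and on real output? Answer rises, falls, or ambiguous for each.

Price level: falls; output: rises

This is a favourable supply shock: SRAS shifts right.
Moving along the downward-sloping AD curve, P falls and Y rises.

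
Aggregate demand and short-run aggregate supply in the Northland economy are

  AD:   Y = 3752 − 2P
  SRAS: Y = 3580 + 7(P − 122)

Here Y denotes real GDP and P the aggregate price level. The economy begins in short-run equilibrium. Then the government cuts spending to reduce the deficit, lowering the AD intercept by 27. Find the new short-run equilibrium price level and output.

P = 111, Y = 3503

This is a negative demand shock: AD shifts left.
New AD: Y = 3725 − 2P.
SRAS can be written Y = 2726 + 7P.
Set AD = SRAS: 3725 − 2P = 2726 + 7P, so 999 = 9P and P = 111.
Y = 3725 − 2·111 = 3503.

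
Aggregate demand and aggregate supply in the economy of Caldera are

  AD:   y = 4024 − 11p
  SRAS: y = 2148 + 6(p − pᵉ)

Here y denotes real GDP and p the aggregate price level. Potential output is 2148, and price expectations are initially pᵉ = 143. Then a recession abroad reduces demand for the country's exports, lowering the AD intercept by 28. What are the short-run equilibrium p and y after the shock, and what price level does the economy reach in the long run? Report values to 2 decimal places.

Short run: p = 159.18, y = 2245.06. Long run: p = 168.00.

AD shifts left: new AD is y = 3996 − 11p. With pᵉ = 143, SRAS is y = 1290 + 6p.
Short run: 3996 − 11p = 1290 + 6p gives 2706 = 17p, so p = 159.18 and y = 3996 − 11p = 2245.06.
y = 2245.06 is above potential 2148; expectations adjust and SRAS shifts left until y = 2148.
Long run: on the new AD curve, 2148 = 3996 − 11p gives p = 168.00.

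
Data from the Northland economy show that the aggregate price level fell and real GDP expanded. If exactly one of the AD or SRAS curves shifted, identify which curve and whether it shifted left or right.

SRAS shifted right

P fell and Y rose. An AD shift moves P and Y in the same direction; an SRAS shift moves them in opposite directions.
Here P and Y moved in opposite directions, so the SRAS curve shifted.
Since Y rose, SRAS shifted right.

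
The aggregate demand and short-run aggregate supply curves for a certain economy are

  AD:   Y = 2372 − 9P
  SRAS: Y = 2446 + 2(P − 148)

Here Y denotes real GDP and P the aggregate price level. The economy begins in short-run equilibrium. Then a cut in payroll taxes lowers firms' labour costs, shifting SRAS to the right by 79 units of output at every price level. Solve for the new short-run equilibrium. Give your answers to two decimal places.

This is a positive supply shock: SRAS shifts right.
New SRAS: Y = 2229 + 2P.
Set AD = SRAS: 2372 − 9P = 2229 + 2P, so 143 = 11P and P = 13.00.
Substituting into AD, Y = 2255.00.

P = 13.00, Y = 2255.00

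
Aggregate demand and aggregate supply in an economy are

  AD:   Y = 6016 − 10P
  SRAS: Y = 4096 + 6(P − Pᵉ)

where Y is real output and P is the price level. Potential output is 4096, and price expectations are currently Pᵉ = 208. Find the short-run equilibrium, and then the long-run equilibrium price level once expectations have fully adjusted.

Short run: with Pᵉ = 208, SRAS is Y = 2848 + 6P. Setting AD = SRAS gives 3168 = 16P, so P = 198 and Y = 6016 − 10·198 = 4036.
Output 4036 is below potential 4096, so over time expected prices fall and SRAS shifts right until Y returns to 4096.
Long run: Y = 4096 on the AD curve gives 4096 = 6016 − 10P, so P = 192.

Short run: P = 198, Y = 4036. Long run: P = 192.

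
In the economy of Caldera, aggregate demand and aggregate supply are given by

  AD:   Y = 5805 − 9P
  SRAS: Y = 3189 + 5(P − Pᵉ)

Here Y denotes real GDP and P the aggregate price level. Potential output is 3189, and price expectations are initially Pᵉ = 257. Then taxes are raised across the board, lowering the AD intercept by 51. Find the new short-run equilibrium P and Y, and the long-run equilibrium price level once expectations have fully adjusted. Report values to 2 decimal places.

Short run: P = 275.00, Y = 3279.00. Long run: P = 285.00.

AD shifts left: new AD is Y = 5754 − 9P. With Pᵉ = 257, SRAS is Y = 1904 + 5P.
Short run: 5754 − 9P = 1904 + 5P gives 3850 = 14P, so P = 275.00 and Y = 5754 − 9P = 3279.00.
Y = 3279.00 is above potential 3189; expectations adjust and SRAS shifts left until Y = 3189.
Long run: on the new AD curve, 3189 = 5754 − 9P gives P = 285.00.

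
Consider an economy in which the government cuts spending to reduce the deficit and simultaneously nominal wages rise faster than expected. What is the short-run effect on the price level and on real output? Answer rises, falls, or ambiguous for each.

The first event is a negative demand shock: AD shifts left, which by itself pushes P down and Y down.
The second is an adverse supply shock: SRAS shifts left, which by itself pushes P up and Y down.
The two shocks push P in opposite directions, so the effect on P is ambiguous. Both shocks push Y down, so Y falls.

Price level: ambiguous; output: falls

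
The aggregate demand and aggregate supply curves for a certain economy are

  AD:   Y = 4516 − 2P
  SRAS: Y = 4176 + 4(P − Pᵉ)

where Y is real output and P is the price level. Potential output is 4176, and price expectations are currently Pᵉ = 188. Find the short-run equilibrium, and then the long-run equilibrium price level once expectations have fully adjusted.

Short run: with Pᵉ = 188, SRAS is Y = 3424 + 4P. Setting AD = SRAS gives 1092 = 6P, so P = 182 and Y = 4516 − 2·182 = 4152.
Output 4152 is below potential 4176, so over time expected prices fall and SRAS shifts right until Y returns to 4176.
Long run: Y = 4176 on the AD curve gives 4176 = 4516 − 2P, so P = 170.

Short run: P = 182, Y = 4152. Long run: P = 170.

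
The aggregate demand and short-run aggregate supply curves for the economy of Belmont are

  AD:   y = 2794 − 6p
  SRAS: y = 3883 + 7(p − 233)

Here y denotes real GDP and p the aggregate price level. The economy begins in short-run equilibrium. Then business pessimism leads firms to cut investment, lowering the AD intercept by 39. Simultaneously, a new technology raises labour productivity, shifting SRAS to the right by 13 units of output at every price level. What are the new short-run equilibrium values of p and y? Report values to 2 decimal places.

After both shocks: AD is y = 2755 − 6p and SRAS is y = 2265 + 7p.
Setting them equal: 490 = 13p, so p = 37.69.
Substituting into AD, y = 2528.85.

p = 37.69, y = 2528.85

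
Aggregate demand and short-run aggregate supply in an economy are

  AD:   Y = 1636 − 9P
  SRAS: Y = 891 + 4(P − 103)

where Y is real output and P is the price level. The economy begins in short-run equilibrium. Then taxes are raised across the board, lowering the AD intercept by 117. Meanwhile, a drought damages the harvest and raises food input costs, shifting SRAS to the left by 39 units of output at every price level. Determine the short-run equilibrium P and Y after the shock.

After both shocks: AD is Y = 1519 − 9P and SRAS is Y = 440 + 4P.
Setting them equal: 1079 = 13P, so P = 83.
Y = 1519 − 9·83 = 772.

P = 83, Y = 772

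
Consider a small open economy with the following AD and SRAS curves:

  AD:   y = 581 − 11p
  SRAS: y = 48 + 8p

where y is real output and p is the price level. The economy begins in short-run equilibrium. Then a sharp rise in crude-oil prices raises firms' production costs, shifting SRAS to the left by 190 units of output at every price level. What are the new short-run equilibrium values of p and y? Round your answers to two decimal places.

This is a negative supply shock: SRAS shifts left.
New SRAS: y = 8p − 142.
Set AD = SRAS: 581 − 11p = 8p − 142, so 723 = 19p and p = 38.05.
Substituting into AD, y = 162.42.

p = 38.05, y = 162.42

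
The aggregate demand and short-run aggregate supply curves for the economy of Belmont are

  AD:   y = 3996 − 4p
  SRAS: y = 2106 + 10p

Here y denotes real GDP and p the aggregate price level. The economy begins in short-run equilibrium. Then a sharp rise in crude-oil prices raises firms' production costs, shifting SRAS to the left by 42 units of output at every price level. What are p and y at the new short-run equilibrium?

This is a negative supply shock: SRAS shifts left.
New SRAS: y = 2064 + 10p.
Set AD = SRAS: 3996 − 4p = 2064 + 10p, so 1932 = 14p and p = 138.
y = 3996 − 4·138 = 3444.

p = 138, y = 3444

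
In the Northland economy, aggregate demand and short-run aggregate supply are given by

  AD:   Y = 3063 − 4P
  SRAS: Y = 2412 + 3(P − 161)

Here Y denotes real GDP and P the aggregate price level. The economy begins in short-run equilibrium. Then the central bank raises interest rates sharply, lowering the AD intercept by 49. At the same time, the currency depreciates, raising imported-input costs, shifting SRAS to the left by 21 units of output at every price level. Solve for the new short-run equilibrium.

P = 158, Y = 2382

After both shocks: AD is Y = 3014 − 4P and SRAS is Y = 1908 + 3P.
Setting them equal: 1106 = 7P, so P = 158.
Y = 3014 − 4·158 = 2382.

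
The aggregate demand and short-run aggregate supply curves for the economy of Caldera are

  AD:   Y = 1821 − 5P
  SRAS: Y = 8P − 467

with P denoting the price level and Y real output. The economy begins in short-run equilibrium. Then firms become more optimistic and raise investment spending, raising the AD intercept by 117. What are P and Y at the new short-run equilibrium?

This is a positive demand shock: AD shifts right.
New AD: Y = 1938 − 5P.
Set AD = SRAS: 1938 − 5P = 8P − 467, so 2405 = 13P and P = 185.
Y = 1938 − 5·185 = 1013.

P = 185, Y = 1013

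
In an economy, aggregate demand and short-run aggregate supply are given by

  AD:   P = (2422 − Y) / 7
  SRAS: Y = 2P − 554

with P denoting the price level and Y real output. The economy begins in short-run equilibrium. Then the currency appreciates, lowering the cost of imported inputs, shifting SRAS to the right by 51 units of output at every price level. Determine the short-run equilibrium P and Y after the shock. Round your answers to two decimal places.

P = 325.00, Y = 147.00

This is a positive supply shock: SRAS shifts right.
New SRAS: Y = 2P − 503.
Set AD = SRAS: 2422 − 7P = 2P − 503, so 2925 = 9P and P = 325.00.
Substituting into AD, Y = 147.00.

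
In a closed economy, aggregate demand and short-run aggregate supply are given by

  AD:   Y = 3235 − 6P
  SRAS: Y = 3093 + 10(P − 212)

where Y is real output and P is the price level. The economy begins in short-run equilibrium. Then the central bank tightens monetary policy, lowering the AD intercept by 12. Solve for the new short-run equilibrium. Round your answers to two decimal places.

This is a negative demand shock: AD shifts left.
New AD: Y = 3223 − 6P.
SRAS can be written Y = 973 + 10P.
Set AD = SRAS: 3223 − 6P = 973 + 10P, so 2250 = 16P and P = 140.63.
Substituting into AD, Y = 2379.25.

P = 140.63, Y = 2379.25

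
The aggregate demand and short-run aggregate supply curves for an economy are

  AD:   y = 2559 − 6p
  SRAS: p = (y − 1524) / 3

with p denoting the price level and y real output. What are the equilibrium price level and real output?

Rearrange SRAS to y = 1524 + 3p.
Set AD = SRAS: 2559 − 6p = 1524 + 3p, so 1035 = 9p and p = 115.
Then y = 2559 − 6·115 = 1869.

p = 115, y = 1869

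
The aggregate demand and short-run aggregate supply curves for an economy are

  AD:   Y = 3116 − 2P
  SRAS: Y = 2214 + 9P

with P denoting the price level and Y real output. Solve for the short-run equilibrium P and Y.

P = 82, Y = 2952

Set AD = SRAS: 3116 − 2P = 2214 + 9P, so 902 = 11P and P = 82.
Then Y = 3116 − 2·82 = 2952.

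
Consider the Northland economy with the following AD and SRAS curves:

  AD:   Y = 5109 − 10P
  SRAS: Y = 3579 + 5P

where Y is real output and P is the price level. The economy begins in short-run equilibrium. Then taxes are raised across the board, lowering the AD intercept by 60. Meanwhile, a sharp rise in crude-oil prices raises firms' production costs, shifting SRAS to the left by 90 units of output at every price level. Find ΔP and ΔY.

After both shocks: AD is Y = 5049 − 10P and SRAS is Y = 3489 + 5P.
Setting them equal: 1560 = 15P, so P = 104.
Y = 5049 − 10·104 = 4009.
Initially P = 102, Y = 4089, so ΔP = +2 and ΔY = -80.

ΔP = +2, ΔY = -80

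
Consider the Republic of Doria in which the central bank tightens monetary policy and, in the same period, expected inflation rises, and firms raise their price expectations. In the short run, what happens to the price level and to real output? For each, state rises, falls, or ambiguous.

Price level: ambiguous; output: falls

The first event is a negative demand shock: AD shifts left, which by itself pushes P down and Y down.
The second is an adverse supply shock: SRAS shifts left, which by itself pushes P up and Y down.
The two shocks push P in opposite directions, so the effect on P is ambiguous. Both shocks push Y down, so Y falls.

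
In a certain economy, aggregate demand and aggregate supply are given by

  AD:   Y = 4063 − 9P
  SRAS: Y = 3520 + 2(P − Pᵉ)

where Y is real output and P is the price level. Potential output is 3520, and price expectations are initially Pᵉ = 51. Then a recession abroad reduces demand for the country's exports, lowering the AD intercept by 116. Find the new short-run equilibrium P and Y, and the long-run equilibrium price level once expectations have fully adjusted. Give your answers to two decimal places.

Short run: P = 48.09, Y = 3514.18. Long run: P = 47.44.

AD shifts left: new AD is Y = 3947 − 9P. With Pᵉ = 51, SRAS is Y = 3418 + 2P.
Short run: 3947 − 9P = 3418 + 2P gives 529 = 11P, so P = 48.09 and Y = 3947 − 9P = 3514.18.
Y = 3514.18 is below potential 3520; expectations adjust and SRAS shifts right until Y = 3520.
Long run: on the new AD curve, 3520 = 3947 − 9P gives P = 47.44.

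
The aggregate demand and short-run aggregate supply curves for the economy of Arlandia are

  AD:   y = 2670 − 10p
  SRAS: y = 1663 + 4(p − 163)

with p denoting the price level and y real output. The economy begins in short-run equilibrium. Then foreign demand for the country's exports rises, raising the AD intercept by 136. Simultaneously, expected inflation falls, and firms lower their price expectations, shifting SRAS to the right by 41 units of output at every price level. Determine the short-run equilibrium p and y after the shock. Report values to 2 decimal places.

p = 125.29, y = 1553.14

After both shocks: AD is y = 2806 − 10p and SRAS is y = 1052 + 4p.
Setting them equal: 1754 = 14p, so p = 125.29.
Substituting into AD, y = 1553.14.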